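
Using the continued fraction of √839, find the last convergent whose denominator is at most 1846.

√839 = [28; 1, 27, 1, 56, …] (period length 4).
Convergents:
  p_0/q_0 = 28/1
  p_1/q_1 = 29/1
  p_2/q_2 = 811/28
  p_3/q_3 = 840/29
  p_4/q_4 = 47851/1652
  p_5/q_5 = 48691/1681
  p_6/q_6 = 1362508/47039
q_5 = 1681 ≤ 1846 < 47039 = q_6, so the answer is 48691/1681.

48691/1681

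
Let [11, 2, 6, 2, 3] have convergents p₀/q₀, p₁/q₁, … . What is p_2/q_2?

Using pₖ = aₖpₖ₋₁ + pₖ₋₂, qₖ = aₖqₖ₋₁ + qₖ₋₂ (with p₋₁=1, p₋₂=0, q₋₁=0, q₋₂=1):
  k=0: a=11, p=11, q=1
  k=1: a=2, p=23, q=2
  k=2: a=6, p=149, q=13

149/13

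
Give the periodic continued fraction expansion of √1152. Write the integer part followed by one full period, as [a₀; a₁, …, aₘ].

[33; 1, 15, 1, 66]

a₀ = ⌊√1152⌋ = 33.
With m₀=0, d₀=1 and mₖ₊₁ = dₖaₖ − mₖ, dₖ₊₁ = (n − mₖ₊₁²)/dₖ, aₖ₊₁ = ⌊(a₀+mₖ₊₁)/dₖ₊₁⌋:
  k=1: m=33, d=63, a=1
  k=2: m=30, d=4, a=15
  k=3: m=30, d=63, a=1
  k=4: m=33, d=1, a=66
d=1 and a=2a₀=66 at k=4, so the next step gives (m, d) = (33, 63) again — its k=1 value — and the period has length 4.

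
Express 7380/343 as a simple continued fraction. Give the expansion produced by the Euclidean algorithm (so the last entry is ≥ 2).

[21; 1, 1, 15, 11]

7380 = 21×343 + 177
343 = 1×177 + 166
177 = 1×166 + 11
166 = 15×11 + 1
11 = 11×1 + 0  (stop)
So 7380/343 = [21; 1, 1, 15, 11].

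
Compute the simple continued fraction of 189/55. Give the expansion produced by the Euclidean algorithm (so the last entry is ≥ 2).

189 = 3·55 + 24
55 = 2·24 + 7
24 = 3·7 + 3
7 = 2·3 + 1
3 = 3·1 + 0  (stop)
So 189/55 = [3; 2, 3, 2, 3].

[3; 2, 3, 2, 3]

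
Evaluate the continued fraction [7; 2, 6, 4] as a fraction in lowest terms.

403/54

Using pₖ = aₖpₖ₋₁ + pₖ₋₂ and qₖ = aₖqₖ₋₁ + qₖ₋₂:
  k=0: a=7, p=7, q=1
  k=1: a=2, p=15, q=2
  k=2: a=6, p=97, q=13
  k=3: a=4, p=403, q=54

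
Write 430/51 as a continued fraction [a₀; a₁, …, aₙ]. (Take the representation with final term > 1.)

430 = 8×51 + 22
51 = 2×22 + 7
22 = 3×7 + 1
7 = 7×1 + 0  (stop)
So 430/51 = [8; 2, 3, 7].

[8; 2, 3, 7]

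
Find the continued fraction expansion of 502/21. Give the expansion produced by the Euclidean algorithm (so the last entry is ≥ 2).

502 = 23·21 + 19
21 = 1·19 + 2
19 = 9·2 + 1
2 = 2·1 + 0  (stop)
So 502/21 = [23; 1, 9, 2].

[23; 1, 9, 2]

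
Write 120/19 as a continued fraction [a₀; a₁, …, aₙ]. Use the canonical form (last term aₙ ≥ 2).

[6; 3, 6]

120 = 6*19 + 6
19 = 3*6 + 1
6 = 6*1 + 0  (stop)
So 120/19 = [6; 3, 6].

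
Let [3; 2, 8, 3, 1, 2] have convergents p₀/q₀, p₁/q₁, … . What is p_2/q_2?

59/17

Using pₖ = aₖpₖ₋₁ + pₖ₋₂, qₖ = aₖqₖ₋₁ + qₖ₋₂ (with p₋₁=1, p₋₂=0, q₋₁=0, q₋₂=1):
  k=0: a=3, p=3, q=1
  k=1: a=2, p=7, q=2
  k=2: a=8, p=59, q=17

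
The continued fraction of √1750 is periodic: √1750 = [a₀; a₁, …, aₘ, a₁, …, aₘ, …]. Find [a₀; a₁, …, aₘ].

a₀ = ⌊√1750⌋ = 41.

[41; 1, 4, 1, 82]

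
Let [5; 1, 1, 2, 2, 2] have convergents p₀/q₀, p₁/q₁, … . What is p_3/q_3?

Using pₖ = aₖpₖ₋₁ + pₖ₋₂, qₖ = aₖqₖ₋₁ + qₖ₋₂ (with p₋₁=1, p₋₂=0, q₋₁=0, q₋₂=1):
  k=0: a=5, p=5, q=1
  k=1: a=1, p=6, q=1
  k=2: a=1, p=11, q=2
  k=3: a=2, p=28, q=5

28/5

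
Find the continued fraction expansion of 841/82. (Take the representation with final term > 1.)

841 = 10·82 + 21
82 = 3·21 + 19
21 = 1·19 + 2
19 = 9·2 + 1
2 = 2·1 + 0  (stop)
So 841/82 = [10; 3, 1, 9, 2].

[10; 3, 1, 9, 2]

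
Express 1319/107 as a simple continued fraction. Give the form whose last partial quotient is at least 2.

[12; 3, 17, 2]

1319 = 12×107 + 35
107 = 3×35 + 2
35 = 17×2 + 1
2 = 2×1 + 0  (stop)
So 1319/107 = [12; 3, 17, 2].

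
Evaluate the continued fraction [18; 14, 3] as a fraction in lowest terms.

777/43

Using pₖ = aₖpₖ₋₁ + pₖ₋₂ and qₖ = aₖqₖ₋₁ + qₖ₋₂:
  k=0: a=18, p=18, q=1
  k=1: a=14, p=253, q=14
  k=2: a=3, p=777, q=43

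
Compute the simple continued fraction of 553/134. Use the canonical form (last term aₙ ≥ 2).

[4; 7, 1, 7, 2]

553 = 4·134 + 17
134 = 7·17 + 15
17 = 1·15 + 2
15 = 7·2 + 1
2 = 2·1 + 0  (stop)
So 553/134 = [4; 7, 1, 7, 2].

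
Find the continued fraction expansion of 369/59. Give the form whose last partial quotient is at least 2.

[6; 3, 1, 14]

369 = 6·59 + 15
59 = 3·15 + 14
15 = 1·14 + 1
14 = 14·1 + 0  (stop)
So 369/59 = [6; 3, 1, 14].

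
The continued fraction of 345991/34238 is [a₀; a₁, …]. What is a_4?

345991 = 10·34238 + 3611   →  a_0 = 10
34238 = 9·3611 + 1739   →  a_1 = 9
3611 = 2·1739 + 133   →  a_2 = 2
1739 = 13·133 + 10   →  a_3 = 13
133 = 13·10 + 3   →  a_4 = 13

13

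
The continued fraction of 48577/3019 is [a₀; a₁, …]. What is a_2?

17

48577 = 16·3019 + 273   →  a_0 = 16
3019 = 11·273 + 16   →  a_1 = 11
273 = 17·16 + 1   →  a_2 = 17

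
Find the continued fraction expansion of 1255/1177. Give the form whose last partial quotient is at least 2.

1255 = 1*1177 + 78
1177 = 15*78 + 7
78 = 11*7 + 1
7 = 7*1 + 0  (stop)
So 1255/1177 = [1; 15, 11, 7].

[1; 15, 11, 7]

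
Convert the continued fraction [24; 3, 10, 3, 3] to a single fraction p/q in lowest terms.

Fold from the inside: start with 3/1.
  3 + 1/3 = 10/3
  10 + 3/10 = 103/10
  3 + 10/103 = 319/103
  24 + 103/319 = 7759/319

7759/319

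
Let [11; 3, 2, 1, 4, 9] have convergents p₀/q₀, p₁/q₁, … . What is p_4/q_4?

Using pₖ = aₖpₖ₋₁ + pₖ₋₂, qₖ = aₖqₖ₋₁ + qₖ₋₂ (with p₋₁=1, p₋₂=0, q₋₁=0, q₋₂=1):
  k=0: a=11, p=11, q=1
  k=1: a=3, p=34, q=3
  k=2: a=2, p=79, q=7
  k=3: a=1, p=113, q=10
  k=4: a=4, p=531, q=47

531/47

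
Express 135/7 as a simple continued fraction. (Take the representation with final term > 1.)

[19; 3, 2]

135 = 19×7 + 2
7 = 3×2 + 1
2 = 2×1 + 0  (stop)
So 135/7 = [19; 3, 2].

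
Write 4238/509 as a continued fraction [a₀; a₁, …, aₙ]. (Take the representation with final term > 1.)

[8; 3, 15, 11]

4238 = 8*509 + 166
509 = 3*166 + 11
166 = 15*11 + 1
11 = 11*1 + 0  (stop)
So 4238/509 = [8; 3, 15, 11].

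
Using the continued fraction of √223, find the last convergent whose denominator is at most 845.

6705/449

√223 = [14; 1, 13, 1, 28, …] (period length 4).
Convergents:
  p_0/q_0 = 14/1
  p_1/q_1 = 15/1
  p_2/q_2 = 209/14
  p_3/q_3 = 224/15
  p_4/q_4 = 6481/434
  p_5/q_5 = 6705/449
  p_6/q_6 = 93646/6271
q_5 = 449 ≤ 845 < 6271 = q_6, so the answer is 6705/449.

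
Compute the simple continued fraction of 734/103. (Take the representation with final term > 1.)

734 = 7·103 + 13
103 = 7·13 + 12
13 = 1·12 + 1
12 = 12·1 + 0  (stop)
So 734/103 = [7; 7, 1, 12].

[7; 7, 1, 12]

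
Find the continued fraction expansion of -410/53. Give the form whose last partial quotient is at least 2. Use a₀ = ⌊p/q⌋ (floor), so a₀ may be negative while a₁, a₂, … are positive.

[-8; 3, 1, 3, 1, 2]

-410 = -8×53 + 14
53 = 3×14 + 11
14 = 1×11 + 3
11 = 3×3 + 2
3 = 1×2 + 1
2 = 2×1 + 0  (stop)
So -410/53 = [-8; 3, 1, 3, 1, 2].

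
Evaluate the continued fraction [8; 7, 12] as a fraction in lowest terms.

692/85

Fold from the inside: start with 12/1.
  7 + 1/12 = 85/12
  8 + 12/85 = 692/85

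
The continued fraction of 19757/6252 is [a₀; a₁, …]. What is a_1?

19757 = 3·6252 + 1001   →  a_0 = 3
6252 = 6·1001 + 246   →  a_1 = 6

6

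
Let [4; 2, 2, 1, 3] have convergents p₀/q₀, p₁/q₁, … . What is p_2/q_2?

Using pₖ = aₖpₖ₋₁ + pₖ₋₂, qₖ = aₖqₖ₋₁ + qₖ₋₂ (with p₋₁=1, p₋₂=0, q₋₁=0, q₋₂=1):
  k=0: a=4, p=4, q=1
  k=1: a=2, p=9, q=2
  k=2: a=2, p=22, q=5

22/5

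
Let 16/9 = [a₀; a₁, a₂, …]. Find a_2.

16 = 1·9 + 7   →  a_0 = 1
9 = 1·7 + 2   →  a_1 = 1
7 = 3·2 + 1   →  a_2 = 3

3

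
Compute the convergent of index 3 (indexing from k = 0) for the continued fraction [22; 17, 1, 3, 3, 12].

1566/71

Using pₖ = aₖpₖ₋₁ + pₖ₋₂, qₖ = aₖqₖ₋₁ + qₖ₋₂ (with p₋₁=1, p₋₂=0, q₋₁=0, q₋₂=1):
  k=0: a=22, p=22, q=1
  k=1: a=17, p=375, q=17
  k=2: a=1, p=397, q=18
  k=3: a=3, p=1566, q=71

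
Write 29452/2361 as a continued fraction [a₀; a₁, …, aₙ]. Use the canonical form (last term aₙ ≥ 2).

29452 = 12×2361 + 1120
2361 = 2×1120 + 121
1120 = 9×121 + 31
121 = 3×31 + 28
31 = 1×28 + 3
28 = 9×3 + 1
3 = 3×1 + 0  (stop)
So 29452/2361 = [12; 2, 9, 3, 1, 9, 3].

[12; 2, 9, 3, 1, 9, 3]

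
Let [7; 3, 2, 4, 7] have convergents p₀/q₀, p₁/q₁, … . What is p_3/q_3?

Using pₖ = aₖpₖ₋₁ + pₖ₋₂, qₖ = aₖqₖ₋₁ + qₖ₋₂ (with p₋₁=1, p₋₂=0, q₋₁=0, q₋₂=1):
  k=0: a=7, p=7, q=1
  k=1: a=3, p=22, q=3
  k=2: a=2, p=51, q=7
  k=3: a=4, p=226, q=31

226/31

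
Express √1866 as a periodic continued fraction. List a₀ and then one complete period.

a₀ = ⌊√1866⌋ = 43.

[43; 5, 14, 5, 86]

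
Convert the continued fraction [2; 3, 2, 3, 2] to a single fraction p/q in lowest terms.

Using pₖ = aₖpₖ₋₁ + pₖ₋₂ and qₖ = aₖqₖ₋₁ + qₖ₋₂:
  k=0: a=2, p=2, q=1
  k=1: a=3, p=7, q=3
  k=2: a=2, p=16, q=7
  k=3: a=3, p=55, q=24
  k=4: a=2, p=126, q=55

126/55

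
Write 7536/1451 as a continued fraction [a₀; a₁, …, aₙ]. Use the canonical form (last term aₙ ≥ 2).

7536 = 5·1451 + 281
1451 = 5·281 + 46
281 = 6·46 + 5
46 = 9·5 + 1
5 = 5·1 + 0  (stop)
So 7536/1451 = [5; 5, 6, 9, 5].

[5; 5, 6, 9, 5]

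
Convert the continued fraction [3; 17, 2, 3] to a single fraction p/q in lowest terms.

Using pₖ = aₖpₖ₋₁ + pₖ₋₂ and qₖ = aₖqₖ₋₁ + qₖ₋₂:
  k=0: a=3, p=3, q=1
  k=1: a=17, p=52, q=17
  k=2: a=2, p=107, q=35
  k=3: a=3, p=373, q=122

373/122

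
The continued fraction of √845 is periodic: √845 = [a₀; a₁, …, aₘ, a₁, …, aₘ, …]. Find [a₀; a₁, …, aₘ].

a₀ = ⌊√845⌋ = 29.
With m₀=0, d₀=1 and mₖ₊₁ = dₖaₖ − mₖ, dₖ₊₁ = (n − mₖ₊₁²)/dₖ, aₖ₊₁ = ⌊(a₀+mₖ₊₁)/dₖ₊₁⌋:
  k=1: m=29, d=4, a=14
  k=2: m=27, d=29, a=1
  k=3: m=2, d=29, a=1
  k=4: m=27, d=4, a=14
  k=5: m=29, d=1, a=58
d=1 and a=2a₀=58 at k=5, so the next step gives (m, d) = (29, 4) again — its k=1 value — and the period has length 5.

[29; 14, 1, 1, 14, 58]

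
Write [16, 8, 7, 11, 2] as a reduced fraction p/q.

21395/1327

Using pₖ = aₖpₖ₋₁ + pₖ₋₂ and qₖ = aₖqₖ₋₁ + qₖ₋₂:
  k=0: a=16, p=16, q=1
  k=1: a=8, p=129, q=8
  k=2: a=7, p=919, q=57
  k=3: a=11, p=10238, q=635
  k=4: a=2, p=21395, q=1327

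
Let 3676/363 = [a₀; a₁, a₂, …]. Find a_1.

3676 = 10·363 + 46   →  a_0 = 10
363 = 7·46 + 41   →  a_1 = 7

7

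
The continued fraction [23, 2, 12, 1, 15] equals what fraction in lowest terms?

10097/430

Using pₖ = aₖpₖ₋₁ + pₖ₋₂ and qₖ = aₖqₖ₋₁ + qₖ₋₂:
  k=0: a=23, p=23, q=1
  k=1: a=2, p=47, q=2
  k=2: a=12, p=587, q=25
  k=3: a=1, p=634, q=27
  k=4: a=15, p=10097, q=430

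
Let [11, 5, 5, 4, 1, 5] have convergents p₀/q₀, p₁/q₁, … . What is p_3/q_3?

1220/109

Using pₖ = aₖpₖ₋₁ + pₖ₋₂, qₖ = aₖqₖ₋₁ + qₖ₋₂ (with p₋₁=1, p₋₂=0, q₋₁=0, q₋₂=1):
  k=0: a=11, p=11, q=1
  k=1: a=5, p=56, q=5
  k=2: a=5, p=291, q=26
  k=3: a=4, p=1220, q=109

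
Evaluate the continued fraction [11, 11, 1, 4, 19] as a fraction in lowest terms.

12559/1133

Fold from the inside: start with 19/1.
  4 + 1/19 = 77/19
  1 + 19/77 = 96/77
  11 + 77/96 = 1133/96
  11 + 96/1133 = 12559/1133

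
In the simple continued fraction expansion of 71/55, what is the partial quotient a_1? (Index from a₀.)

71 = 1·55 + 16   →  a_0 = 1
55 = 3·16 + 7   →  a_1 = 3

3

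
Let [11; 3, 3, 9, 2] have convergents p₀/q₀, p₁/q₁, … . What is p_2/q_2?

Using pₖ = aₖpₖ₋₁ + pₖ₋₂, qₖ = aₖqₖ₋₁ + qₖ₋₂ (with p₋₁=1, p₋₂=0, q₋₁=0, q₋₂=1):
  k=0: a=11, p=11, q=1
  k=1: a=3, p=34, q=3
  k=2: a=3, p=113, q=10

113/10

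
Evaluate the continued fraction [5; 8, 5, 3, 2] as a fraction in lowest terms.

Fold from the inside: start with 2/1.
  3 + 1/2 = 7/2
  5 + 2/7 = 37/7
  8 + 7/37 = 303/37
  5 + 37/303 = 1552/303

1552/303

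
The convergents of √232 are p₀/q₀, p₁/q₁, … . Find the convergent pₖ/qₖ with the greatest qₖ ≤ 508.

√232 = [15; 4, 3, 7, 3, 4, 30, …] (period length 6).
Convergents:
  p_0/q_0 = 15/1
  p_1/q_1 = 61/4
  p_2/q_2 = 198/13
  p_3/q_3 = 1447/95
  p_4/q_4 = 4539/298
  p_5/q_5 = 19603/1287
q_4 = 298 ≤ 508 < 1287 = q_5, so the answer is 4539/298.

4539/298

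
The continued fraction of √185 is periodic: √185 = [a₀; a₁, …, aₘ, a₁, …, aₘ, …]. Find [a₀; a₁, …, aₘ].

[13; 1, 1, 1, 1, 26]

a₀ = ⌊√185⌋ = 13.
With m₀=0, d₀=1 and mₖ₊₁ = dₖaₖ − mₖ, dₖ₊₁ = (n − mₖ₊₁²)/dₖ, aₖ₊₁ = ⌊(a₀+mₖ₊₁)/dₖ₊₁⌋:
  k=1: m=13, d=16, a=1
  k=2: m=3, d=11, a=1
  k=3: m=8, d=11, a=1
  k=4: m=3, d=16, a=1
  k=5: m=13, d=1, a=26
d=1 and a=2a₀=26 at k=5, so the next step gives (m, d) = (13, 16) again — its k=1 value — and the period has length 5.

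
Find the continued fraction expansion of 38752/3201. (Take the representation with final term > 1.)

38752 = 12·3201 + 340
3201 = 9·340 + 141
340 = 2·141 + 58
141 = 2·58 + 25
58 = 2·25 + 8
25 = 3·8 + 1
8 = 8·1 + 0  (stop)
So 38752/3201 = [12; 9, 2, 2, 2, 3, 8].

[12; 9, 2, 2, 2, 3, 8]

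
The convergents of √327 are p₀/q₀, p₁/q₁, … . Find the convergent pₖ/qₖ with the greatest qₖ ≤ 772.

7830/433

√327 = [18; 12, 36, …] (period length 2).
Convergents:
  p_0/q_0 = 18/1
  p_1/q_1 = 217/12
  p_2/q_2 = 7830/433
  p_3/q_3 = 94177/5208
q_2 = 433 ≤ 772 < 5208 = q_3, so the answer is 7830/433.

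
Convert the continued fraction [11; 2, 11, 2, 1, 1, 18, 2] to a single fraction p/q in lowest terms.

52172/4545

Using pₖ = aₖpₖ₋₁ + pₖ₋₂ and qₖ = aₖqₖ₋₁ + qₖ₋₂:
  k=0: a=11, p=11, q=1
  k=1: a=2, p=23, q=2
  k=2: a=11, p=264, q=23
  k=3: a=2, p=551, q=48
  k=4: a=1, p=815, q=71
  k=5: a=1, p=1366, q=119
  k=6: a=18, p=25403, q=2213
  k=7: a=2, p=52172, q=4545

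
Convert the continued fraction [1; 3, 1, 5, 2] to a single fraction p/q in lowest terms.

63/50

Using pₖ = aₖpₖ₋₁ + pₖ₋₂ and qₖ = aₖqₖ₋₁ + qₖ₋₂:
  k=0: a=1, p=1, q=1
  k=1: a=3, p=4, q=3
  k=2: a=1, p=5, q=4
  k=3: a=5, p=29, q=23
  k=4: a=2, p=63, q=50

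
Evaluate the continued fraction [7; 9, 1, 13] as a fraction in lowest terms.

Using pₖ = aₖpₖ₋₁ + pₖ₋₂ and qₖ = aₖqₖ₋₁ + qₖ₋₂:
  k=0: a=7, p=7, q=1
  k=1: a=9, p=64, q=9
  k=2: a=1, p=71, q=10
  k=3: a=13, p=987, q=139

987/139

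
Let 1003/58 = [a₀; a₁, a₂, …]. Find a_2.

1003 = 17·58 + 17   →  a_0 = 17
58 = 3·17 + 7   →  a_1 = 3
17 = 2·7 + 3   →  a_2 = 2

2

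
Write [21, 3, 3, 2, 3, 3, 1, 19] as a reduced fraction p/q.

142757/6701

Using pₖ = aₖpₖ₋₁ + pₖ₋₂ and qₖ = aₖqₖ₋₁ + qₖ₋₂:
  k=0: a=21, p=21, q=1
  k=1: a=3, p=64, q=3
  k=2: a=3, p=213, q=10
  k=3: a=2, p=490, q=23
  k=4: a=3, p=1683, q=79
  k=5: a=3, p=5539, q=260
  k=6: a=1, p=7222, q=339
  k=7: a=19, p=142757, q=6701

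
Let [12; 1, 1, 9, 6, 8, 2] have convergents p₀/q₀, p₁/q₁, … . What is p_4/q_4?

Using pₖ = aₖpₖ₋₁ + pₖ₋₂, qₖ = aₖqₖ₋₁ + qₖ₋₂ (with p₋₁=1, p₋₂=0, q₋₁=0, q₋₂=1):
  k=0: a=12, p=12, q=1
  k=1: a=1, p=13, q=1
  k=2: a=1, p=25, q=2
  k=3: a=9, p=238, q=19
  k=4: a=6, p=1453, q=116

1453/116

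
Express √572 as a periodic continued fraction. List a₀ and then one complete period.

[23; 1, 10, 1, 46]

a₀ = ⌊√572⌋ = 23.
With m₀=0, d₀=1 and mₖ₊₁ = dₖaₖ − mₖ, dₖ₊₁ = (n − mₖ₊₁²)/dₖ, aₖ₊₁ = ⌊(a₀+mₖ₊₁)/dₖ₊₁⌋:
  k=1: m=23, d=43, a=1
  k=2: m=20, d=4, a=10
  k=3: m=20, d=43, a=1
  k=4: m=23, d=1, a=46
d=1 and a=2a₀=46 at k=4, so the next step gives (m, d) = (23, 43) again — its k=1 value — and the period has length 4.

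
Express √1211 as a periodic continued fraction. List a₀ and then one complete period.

a₀ = ⌊√1211⌋ = 34.

[34; 1, 3, 1, 68]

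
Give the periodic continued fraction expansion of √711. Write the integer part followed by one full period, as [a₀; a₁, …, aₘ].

[26; 1, 1, 1, 52]

a₀ = ⌊√711⌋ = 26.
With m₀=0, d₀=1 and mₖ₊₁ = dₖaₖ − mₖ, dₖ₊₁ = (n − mₖ₊₁²)/dₖ, aₖ₊₁ = ⌊(a₀+mₖ₊₁)/dₖ₊₁⌋:
  k=1: m=26, d=35, a=1
  k=2: m=9, d=18, a=1
  k=3: m=9, d=35, a=1
  k=4: m=26, d=1, a=52
d=1 and a=2a₀=52 at k=4, so the next step gives (m, d) = (26, 35) again — its k=1 value — and the period has length 4.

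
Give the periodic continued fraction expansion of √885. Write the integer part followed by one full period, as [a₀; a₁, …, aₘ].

a₀ = ⌊√885⌋ = 29.
With m₀=0, d₀=1 and mₖ₊₁ = dₖaₖ − mₖ, dₖ₊₁ = (n − mₖ₊₁²)/dₖ, aₖ₊₁ = ⌊(a₀+mₖ₊₁)/dₖ₊₁⌋:
  k=1: m=29, d=44, a=1
  k=2: m=15, d=15, a=2
  k=3: m=15, d=44, a=1
  k=4: m=29, d=1, a=58
d=1 and a=2a₀=58 at k=4, so the next step gives (m, d) = (29, 44) again — its k=1 value — and the period has length 4.

[29; 1, 2, 1, 58]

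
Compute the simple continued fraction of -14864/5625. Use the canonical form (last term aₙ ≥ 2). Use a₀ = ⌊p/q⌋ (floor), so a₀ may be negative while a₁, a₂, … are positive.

[-3; 2, 1, 3, 1, 13, 14, 2]

-14864 = -3·5625 + 2011
5625 = 2·2011 + 1603
2011 = 1·1603 + 408
1603 = 3·408 + 379
408 = 1·379 + 29
379 = 13·29 + 2
29 = 14·2 + 1
2 = 2·1 + 0  (stop)
So -14864/5625 = [-3; 2, 1, 3, 1, 13, 14, 2].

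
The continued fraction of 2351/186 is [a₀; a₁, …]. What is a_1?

2351 = 12·186 + 119   →  a_0 = 12
186 = 1·119 + 67   →  a_1 = 1

1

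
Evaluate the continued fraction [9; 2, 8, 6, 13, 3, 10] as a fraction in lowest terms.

Fold from the inside: start with 10/1.
  3 + 1/10 = 31/10
  13 + 10/31 = 413/31
  6 + 31/413 = 2509/413
  8 + 413/2509 = 20485/2509
  2 + 2509/20485 = 43479/20485
  9 + 20485/43479 = 411796/43479

411796/43479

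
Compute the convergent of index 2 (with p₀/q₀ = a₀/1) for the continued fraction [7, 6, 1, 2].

50/7

Using pₖ = aₖpₖ₋₁ + pₖ₋₂, qₖ = aₖqₖ₋₁ + qₖ₋₂ (with p₋₁=1, p₋₂=0, q₋₁=0, q₋₂=1):
  k=0: a=7, p=7, q=1
  k=1: a=6, p=43, q=6
  k=2: a=1, p=50, q=7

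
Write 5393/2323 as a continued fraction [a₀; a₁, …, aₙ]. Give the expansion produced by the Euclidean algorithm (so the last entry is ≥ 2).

5393 = 2*2323 + 747
2323 = 3*747 + 82
747 = 9*82 + 9
82 = 9*9 + 1
9 = 9*1 + 0  (stop)
So 5393/2323 = [2; 3, 9, 9, 9].

[2; 3, 9, 9, 9]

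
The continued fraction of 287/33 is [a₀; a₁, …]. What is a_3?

287 = 8·33 + 23   →  a_0 = 8
33 = 1·23 + 10   →  a_1 = 1
23 = 2·10 + 3   →  a_2 = 2
10 = 3·3 + 1   →  a_3 = 3

3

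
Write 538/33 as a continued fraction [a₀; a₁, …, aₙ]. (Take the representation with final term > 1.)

[16; 3, 3, 3]

538 = 16·33 + 10
33 = 3·10 + 3
10 = 3·3 + 1
3 = 3·1 + 0  (stop)
So 538/33 = [16; 3, 3, 3].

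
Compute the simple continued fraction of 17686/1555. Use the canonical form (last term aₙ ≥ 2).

17686 = 11×1555 + 581
1555 = 2×581 + 393
581 = 1×393 + 188
393 = 2×188 + 17
188 = 11×17 + 1
17 = 17×1 + 0  (stop)
So 17686/1555 = [11; 2, 1, 2, 11, 17].

[11; 2, 1, 2, 11, 17]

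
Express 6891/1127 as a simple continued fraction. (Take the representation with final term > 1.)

[6; 8, 1, 2, 1, 3, 1, 6]

6891 = 6*1127 + 129
1127 = 8*129 + 95
129 = 1*95 + 34
95 = 2*34 + 27
34 = 1*27 + 7
27 = 3*7 + 6
7 = 1*6 + 1
6 = 6*1 + 0  (stop)
So 6891/1127 = [6; 8, 1, 2, 1, 3, 1, 6].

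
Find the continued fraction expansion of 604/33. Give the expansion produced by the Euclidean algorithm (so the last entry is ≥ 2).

[18; 3, 3, 3]

604 = 18*33 + 10
33 = 3*10 + 3
10 = 3*3 + 1
3 = 3*1 + 0  (stop)
So 604/33 = [18; 3, 3, 3].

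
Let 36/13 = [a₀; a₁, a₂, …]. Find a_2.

36 = 2·13 + 10   →  a_0 = 2
13 = 1·10 + 3   →  a_1 = 1
10 = 3·3 + 1   →  a_2 = 3

3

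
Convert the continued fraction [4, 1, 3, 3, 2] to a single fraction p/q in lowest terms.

Using pₖ = aₖpₖ₋₁ + pₖ₋₂ and qₖ = aₖqₖ₋₁ + qₖ₋₂:
  k=0: a=4, p=4, q=1
  k=1: a=1, p=5, q=1
  k=2: a=3, p=19, q=4
  k=3: a=3, p=62, q=13
  k=4: a=2, p=143, q=30

143/30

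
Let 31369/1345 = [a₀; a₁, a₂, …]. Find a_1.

3

31369 = 23·1345 + 434   →  a_0 = 23
1345 = 3·434 + 43   →  a_1 = 3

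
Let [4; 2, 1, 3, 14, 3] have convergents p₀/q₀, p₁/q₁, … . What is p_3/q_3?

48/11

Using pₖ = aₖpₖ₋₁ + pₖ₋₂, qₖ = aₖqₖ₋₁ + qₖ₋₂ (with p₋₁=1, p₋₂=0, q₋₁=0, q₋₂=1):
  k=0: a=4, p=4, q=1
  k=1: a=2, p=9, q=2
  k=2: a=1, p=13, q=3
  k=3: a=3, p=48, q=11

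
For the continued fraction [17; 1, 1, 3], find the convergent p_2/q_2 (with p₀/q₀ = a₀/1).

35/2

Using pₖ = aₖpₖ₋₁ + pₖ₋₂, qₖ = aₖqₖ₋₁ + qₖ₋₂ (with p₋₁=1, p₋₂=0, q₋₁=0, q₋₂=1):
  k=0: a=17, p=17, q=1
  k=1: a=1, p=18, q=1
  k=2: a=1, p=35, q=2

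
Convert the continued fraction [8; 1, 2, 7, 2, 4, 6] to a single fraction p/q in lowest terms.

11346/1307

Fold from the inside: start with 6/1.
  4 + 1/6 = 25/6
  2 + 6/25 = 56/25
  7 + 25/56 = 417/56
  2 + 56/417 = 890/417
  1 + 417/890 = 1307/890
  8 + 890/1307 = 11346/1307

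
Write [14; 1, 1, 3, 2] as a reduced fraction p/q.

Fold from the inside: start with 2/1.
  3 + 1/2 = 7/2
  1 + 2/7 = 9/7
  1 + 7/9 = 16/9
  14 + 9/16 = 233/16

233/16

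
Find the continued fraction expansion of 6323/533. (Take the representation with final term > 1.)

6323 = 11*533 + 460
533 = 1*460 + 73
460 = 6*73 + 22
73 = 3*22 + 7
22 = 3*7 + 1
7 = 7*1 + 0  (stop)
So 6323/533 = [11; 1, 6, 3, 3, 7].

[11; 1, 6, 3, 3, 7]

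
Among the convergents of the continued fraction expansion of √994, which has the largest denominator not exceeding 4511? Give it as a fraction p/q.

√994 = [31; 1, 1, 8, 1, 1, 62, …] (period length 6).
Convergents:
  p_0/q_0 = 31/1
  p_1/q_1 = 32/1
  p_2/q_2 = 63/2
  p_3/q_3 = 536/17
  p_4/q_4 = 599/19
  p_5/q_5 = 1135/36
  p_6/q_6 = 70969/2251
  p_7/q_7 = 72104/2287
  p_8/q_8 = 143073/4538
q_7 = 2287 ≤ 4511 < 4538 = q_8, so the answer is 72104/2287.

72104/2287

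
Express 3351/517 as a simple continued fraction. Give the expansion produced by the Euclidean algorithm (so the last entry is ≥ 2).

[6; 2, 13, 9, 2]

3351 = 6*517 + 249
517 = 2*249 + 19
249 = 13*19 + 2
19 = 9*2 + 1
2 = 2*1 + 0  (stop)
So 3351/517 = [6; 2, 13, 9, 2].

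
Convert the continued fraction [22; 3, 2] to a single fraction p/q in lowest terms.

Fold from the inside: start with 2/1.
  3 + 1/2 = 7/2
  22 + 2/7 = 156/7

156/7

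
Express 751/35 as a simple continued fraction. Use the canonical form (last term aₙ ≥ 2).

751 = 21×35 + 16
35 = 2×16 + 3
16 = 5×3 + 1
3 = 3×1 + 0  (stop)
So 751/35 = [21; 2, 5, 3].

[21; 2, 5, 3]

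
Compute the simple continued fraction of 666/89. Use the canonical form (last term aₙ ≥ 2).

666 = 7·89 + 43
89 = 2·43 + 3
43 = 14·3 + 1
3 = 3·1 + 0  (stop)
So 666/89 = [7; 2, 14, 3].

[7; 2, 14, 3]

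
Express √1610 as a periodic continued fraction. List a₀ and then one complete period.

[40; 8, 80]

a₀ = ⌊√1610⌋ = 40.
With m₀=0, d₀=1 and mₖ₊₁ = dₖaₖ − mₖ, dₖ₊₁ = (n − mₖ₊₁²)/dₖ, aₖ₊₁ = ⌊(a₀+mₖ₊₁)/dₖ₊₁⌋:
  k=1: m=40, d=10, a=8
  k=2: m=40, d=1, a=80
d=1 and a=2a₀=80 at k=2, so the next step gives (m, d) = (40, 10) again — its k=1 value — and the period has length 2.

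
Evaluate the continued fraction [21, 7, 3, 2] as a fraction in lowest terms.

1078/51

Fold from the inside: start with 2/1.
  3 + 1/2 = 7/2
  7 + 2/7 = 51/7
  21 + 7/51 = 1078/51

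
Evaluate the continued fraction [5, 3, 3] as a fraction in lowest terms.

53/10

Fold from the inside: start with 3/1.
  3 + 1/3 = 10/3
  5 + 3/10 = 53/10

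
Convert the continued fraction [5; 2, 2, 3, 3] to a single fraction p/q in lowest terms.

Fold from the inside: start with 3/1.
  3 + 1/3 = 10/3
  2 + 3/10 = 23/10
  2 + 10/23 = 56/23
  5 + 23/56 = 303/56

303/56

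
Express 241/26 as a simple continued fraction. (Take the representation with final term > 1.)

241 = 9*26 + 7
26 = 3*7 + 5
7 = 1*5 + 2
5 = 2*2 + 1
2 = 2*1 + 0  (stop)
So 241/26 = [9; 3, 1, 2, 2].

[9; 3, 1, 2, 2]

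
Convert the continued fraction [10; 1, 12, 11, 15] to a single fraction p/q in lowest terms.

Using pₖ = aₖpₖ₋₁ + pₖ₋₂ and qₖ = aₖqₖ₋₁ + qₖ₋₂:
  k=0: a=10, p=10, q=1
  k=1: a=1, p=11, q=1
  k=2: a=12, p=142, q=13
  k=3: a=11, p=1573, q=144
  k=4: a=15, p=23737, q=2173

23737/2173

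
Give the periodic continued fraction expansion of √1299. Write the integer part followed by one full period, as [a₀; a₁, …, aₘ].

a₀ = ⌊√1299⌋ = 36.
With m₀=0, d₀=1 and mₖ₊₁ = dₖaₖ − mₖ, dₖ₊₁ = (n − mₖ₊₁²)/dₖ, aₖ₊₁ = ⌊(a₀+mₖ₊₁)/dₖ₊₁⌋:
  k=1: m=36, d=3, a=24
  k=2: m=36, d=1, a=72
d=1 and a=2a₀=72 at k=2, so the next step gives (m, d) = (36, 3) again — its k=1 value — and the period has length 2.

[36; 24, 72]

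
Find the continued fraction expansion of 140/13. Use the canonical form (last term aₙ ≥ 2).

140 = 10×13 + 10
13 = 1×10 + 3
10 = 3×3 + 1
3 = 3×1 + 0  (stop)
So 140/13 = [10; 1, 3, 3].

[10; 1, 3, 3]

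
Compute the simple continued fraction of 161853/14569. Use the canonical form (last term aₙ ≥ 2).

161853 = 11·14569 + 1594
14569 = 9·1594 + 223
1594 = 7·223 + 33
223 = 6·33 + 25
33 = 1·25 + 8
25 = 3·8 + 1
8 = 8·1 + 0  (stop)
So 161853/14569 = [11; 9, 7, 6, 1, 3, 8].

[11; 9, 7, 6, 1, 3, 8]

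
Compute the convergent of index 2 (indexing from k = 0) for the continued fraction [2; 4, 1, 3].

Using pₖ = aₖpₖ₋₁ + pₖ₋₂, qₖ = aₖqₖ₋₁ + qₖ₋₂ (with p₋₁=1, p₋₂=0, q₋₁=0, q₋₂=1):
  k=0: a=2, p=2, q=1
  k=1: a=4, p=9, q=4
  k=2: a=1, p=11, q=5

11/5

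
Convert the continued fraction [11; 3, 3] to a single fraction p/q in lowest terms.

113/10

Using pₖ = aₖpₖ₋₁ + pₖ₋₂ and qₖ = aₖqₖ₋₁ + qₖ₋₂:
  k=0: a=11, p=11, q=1
  k=1: a=3, p=34, q=3
  k=2: a=3, p=113, q=10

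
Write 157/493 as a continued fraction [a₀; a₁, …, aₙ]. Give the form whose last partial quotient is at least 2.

157 = 0*493 + 157
493 = 3*157 + 22
157 = 7*22 + 3
22 = 7*3 + 1
3 = 3*1 + 0  (stop)
So 157/493 = [0; 3, 7, 7, 3].

[0; 3, 7, 7, 3]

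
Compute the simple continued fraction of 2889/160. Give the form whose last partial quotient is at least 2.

[18; 17, 1, 3, 2]

2889 = 18*160 + 9
160 = 17*9 + 7
9 = 1*7 + 2
7 = 3*2 + 1
2 = 2*1 + 0  (stop)
So 2889/160 = [18; 17, 1, 3, 2].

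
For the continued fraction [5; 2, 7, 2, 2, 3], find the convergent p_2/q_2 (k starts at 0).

82/15

Using pₖ = aₖpₖ₋₁ + pₖ₋₂, qₖ = aₖqₖ₋₁ + qₖ₋₂ (with p₋₁=1, p₋₂=0, q₋₁=0, q₋₂=1):
  k=0: a=5, p=5, q=1
  k=1: a=2, p=11, q=2
  k=2: a=7, p=82, q=15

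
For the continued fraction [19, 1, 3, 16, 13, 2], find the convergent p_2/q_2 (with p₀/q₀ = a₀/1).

79/4

Using pₖ = aₖpₖ₋₁ + pₖ₋₂, qₖ = aₖqₖ₋₁ + qₖ₋₂ (with p₋₁=1, p₋₂=0, q₋₁=0, q₋₂=1):
  k=0: a=19, p=19, q=1
  k=1: a=1, p=20, q=1
  k=2: a=3, p=79, q=4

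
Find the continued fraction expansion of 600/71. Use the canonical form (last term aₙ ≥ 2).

[8; 2, 4, 1, 1, 3]

600 = 8·71 + 32
71 = 2·32 + 7
32 = 4·7 + 4
7 = 1·4 + 3
4 = 1·3 + 1
3 = 3·1 + 0  (stop)
So 600/71 = [8; 2, 4, 1, 1, 3].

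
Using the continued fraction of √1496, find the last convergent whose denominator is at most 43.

1083/28

√1496 = [38; 1, 2, 9, 2, 1, 76, …] (period length 6).
Convergents:
  p_0/q_0 = 38/1
  p_1/q_1 = 39/1
  p_2/q_2 = 116/3
  p_3/q_3 = 1083/28
  p_4/q_4 = 2282/59
q_3 = 28 ≤ 43 < 59 = q_4, so the answer is 1083/28.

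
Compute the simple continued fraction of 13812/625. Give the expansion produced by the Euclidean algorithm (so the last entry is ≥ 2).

[22; 10, 12, 2, 2]

13812 = 22×625 + 62
625 = 10×62 + 5
62 = 12×5 + 2
5 = 2×2 + 1
2 = 2×1 + 0  (stop)
So 13812/625 = [22; 10, 12, 2, 2].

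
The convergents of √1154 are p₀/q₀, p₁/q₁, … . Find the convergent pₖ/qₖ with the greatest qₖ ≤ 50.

1155/34

√1154 = [33; 1, 32, 1, 66, …] (period length 4).
Convergents:
  p_0/q_0 = 33/1
  p_1/q_1 = 34/1
  p_2/q_2 = 1121/33
  p_3/q_3 = 1155/34
  p_4/q_4 = 77351/2277
q_3 = 34 ≤ 50 < 2277 = q_4, so the answer is 1155/34.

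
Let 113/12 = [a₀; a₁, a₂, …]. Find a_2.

2

113 = 9·12 + 5   →  a_0 = 9
12 = 2·5 + 2   →  a_1 = 2
5 = 2·2 + 1   →  a_2 = 2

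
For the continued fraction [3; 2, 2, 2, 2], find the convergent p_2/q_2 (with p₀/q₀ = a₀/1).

17/5

Using pₖ = aₖpₖ₋₁ + pₖ₋₂, qₖ = aₖqₖ₋₁ + qₖ₋₂ (with p₋₁=1, p₋₂=0, q₋₁=0, q₋₂=1):
  k=0: a=3, p=3, q=1
  k=1: a=2, p=7, q=2
  k=2: a=2, p=17, q=5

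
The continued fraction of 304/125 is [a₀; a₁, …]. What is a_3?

304 = 2·125 + 54   →  a_0 = 2
125 = 2·54 + 17   →  a_1 = 2
54 = 3·17 + 3   →  a_2 = 3
17 = 5·3 + 2   →  a_3 = 5

5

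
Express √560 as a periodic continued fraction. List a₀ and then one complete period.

[23; 1, 1, 1, 46]

a₀ = ⌊√560⌋ = 23.
With m₀=0, d₀=1 and mₖ₊₁ = dₖaₖ − mₖ, dₖ₊₁ = (n − mₖ₊₁²)/dₖ, aₖ₊₁ = ⌊(a₀+mₖ₊₁)/dₖ₊₁⌋:
  k=1: m=23, d=31, a=1
  k=2: m=8, d=16, a=1
  k=3: m=8, d=31, a=1
  k=4: m=23, d=1, a=46
d=1 and a=2a₀=46 at k=4, so the next step gives (m, d) = (23, 31) again — its k=1 value — and the period has length 4.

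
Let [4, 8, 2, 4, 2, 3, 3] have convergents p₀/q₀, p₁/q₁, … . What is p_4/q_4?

696/169

Using pₖ = aₖpₖ₋₁ + pₖ₋₂, qₖ = aₖqₖ₋₁ + qₖ₋₂ (with p₋₁=1, p₋₂=0, q₋₁=0, q₋₂=1):
  k=0: a=4, p=4, q=1
  k=1: a=8, p=33, q=8
  k=2: a=2, p=70, q=17
  k=3: a=4, p=313, q=76
  k=4: a=2, p=696, q=169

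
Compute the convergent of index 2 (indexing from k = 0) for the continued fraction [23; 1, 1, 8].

Using pₖ = aₖpₖ₋₁ + pₖ₋₂, qₖ = aₖqₖ₋₁ + qₖ₋₂ (with p₋₁=1, p₋₂=0, q₋₁=0, q₋₂=1):
  k=0: a=23, p=23, q=1
  k=1: a=1, p=24, q=1
  k=2: a=1, p=47, q=2

47/2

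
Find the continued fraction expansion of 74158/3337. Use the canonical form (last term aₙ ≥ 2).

[22; 4, 2, 16, 2, 2, 4]

74158 = 22×3337 + 744
3337 = 4×744 + 361
744 = 2×361 + 22
361 = 16×22 + 9
22 = 2×9 + 4
9 = 2×4 + 1
4 = 4×1 + 0  (stop)
So 74158/3337 = [22; 4, 2, 16, 2, 2, 4].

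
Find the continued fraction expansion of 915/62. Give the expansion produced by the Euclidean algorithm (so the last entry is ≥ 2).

915 = 14×62 + 47
62 = 1×47 + 15
47 = 3×15 + 2
15 = 7×2 + 1
2 = 2×1 + 0  (stop)
So 915/62 = [14; 1, 3, 7, 2].

[14; 1, 3, 7, 2]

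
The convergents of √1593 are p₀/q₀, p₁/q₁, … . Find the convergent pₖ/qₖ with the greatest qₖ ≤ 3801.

62423/1564

√1593 = [39; 1, 10, 2, 2, 2, 10, 1, 78, …] (period length 8).
Convergents:
  p_0/q_0 = 39/1
  p_1/q_1 = 40/1
  p_2/q_2 = 439/11
  p_3/q_3 = 918/23
  p_4/q_4 = 2275/57
  p_5/q_5 = 5468/137
  p_6/q_6 = 56955/1427
  p_7/q_7 = 62423/1564
  p_8/q_8 = 4925949/123419
q_7 = 1564 ≤ 3801 < 123419 = q_8, so the answer is 62423/1564.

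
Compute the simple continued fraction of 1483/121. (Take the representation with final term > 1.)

[12; 3, 1, 9, 3]

1483 = 12×121 + 31
121 = 3×31 + 28
31 = 1×28 + 3
28 = 9×3 + 1
3 = 3×1 + 0  (stop)
So 1483/121 = [12; 3, 1, 9, 3].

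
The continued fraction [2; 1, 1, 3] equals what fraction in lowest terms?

Fold from the inside: start with 3/1.
  1 + 1/3 = 4/3
  1 + 3/4 = 7/4
  2 + 4/7 = 18/7

18/7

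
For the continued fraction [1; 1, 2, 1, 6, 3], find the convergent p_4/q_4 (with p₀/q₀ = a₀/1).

Using pₖ = aₖpₖ₋₁ + pₖ₋₂, qₖ = aₖqₖ₋₁ + qₖ₋₂ (with p₋₁=1, p₋₂=0, q₋₁=0, q₋₂=1):
  k=0: a=1, p=1, q=1
  k=1: a=1, p=2, q=1
  k=2: a=2, p=5, q=3
  k=3: a=1, p=7, q=4
  k=4: a=6, p=47, q=27

47/27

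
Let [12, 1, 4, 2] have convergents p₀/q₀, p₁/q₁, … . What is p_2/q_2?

64/5

Using pₖ = aₖpₖ₋₁ + pₖ₋₂, qₖ = aₖqₖ₋₁ + qₖ₋₂ (with p₋₁=1, p₋₂=0, q₋₁=0, q₋₂=1):
  k=0: a=12, p=12, q=1
  k=1: a=1, p=13, q=1
  k=2: a=4, p=64, q=5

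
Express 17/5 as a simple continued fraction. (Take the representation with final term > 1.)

17 = 3×5 + 2
5 = 2×2 + 1
2 = 2×1 + 0  (stop)
So 17/5 = [3; 2, 2].

[3; 2, 2]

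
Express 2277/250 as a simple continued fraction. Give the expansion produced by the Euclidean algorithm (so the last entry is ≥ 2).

2277 = 9×250 + 27
250 = 9×27 + 7
27 = 3×7 + 6
7 = 1×6 + 1
6 = 6×1 + 0  (stop)
So 2277/250 = [9; 9, 3, 1, 6].

[9; 9, 3, 1, 6]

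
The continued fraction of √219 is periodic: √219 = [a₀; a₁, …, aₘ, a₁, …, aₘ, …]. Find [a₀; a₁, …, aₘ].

a₀ = ⌊√219⌋ = 14.
With m₀=0, d₀=1 and mₖ₊₁ = dₖaₖ − mₖ, dₖ₊₁ = (n − mₖ₊₁²)/dₖ, aₖ₊₁ = ⌊(a₀+mₖ₊₁)/dₖ₊₁⌋:
  k=1: m=14, d=23, a=1
  k=2: m=9, d=6, a=3
  k=3: m=9, d=23, a=1
  k=4: m=14, d=1, a=28
d=1 and a=2a₀=28 at k=4, so the next step gives (m, d) = (14, 23) again — its k=1 value — and the period has length 4.

[14; 1, 3, 1, 28]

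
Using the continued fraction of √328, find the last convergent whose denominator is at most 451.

√328 = [18; 9, 36, …] (period length 2).
Convergents:
  p_0/q_0 = 18/1
  p_1/q_1 = 163/9
  p_2/q_2 = 5886/325
  p_3/q_3 = 53137/2934
q_2 = 325 ≤ 451 < 2934 = q_3, so the answer is 5886/325.

5886/325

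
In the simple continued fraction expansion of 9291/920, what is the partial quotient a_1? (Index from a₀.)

9291 = 10·920 + 91   →  a_0 = 10
920 = 10·91 + 10   →  a_1 = 10

10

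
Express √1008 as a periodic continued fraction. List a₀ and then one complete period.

a₀ = ⌊√1008⌋ = 31.
With m₀=0, d₀=1 and mₖ₊₁ = dₖaₖ − mₖ, dₖ₊₁ = (n − mₖ₊₁²)/dₖ, aₖ₊₁ = ⌊(a₀+mₖ₊₁)/dₖ₊₁⌋:
  k=1: m=31, d=47, a=1
  k=2: m=16, d=16, a=2
  k=3: m=16, d=47, a=1
  k=4: m=31, d=1, a=62
d=1 and a=2a₀=62 at k=4, so the next step gives (m, d) = (31, 47) again — its k=1 value — and the period has length 4.

[31; 1, 2, 1, 62]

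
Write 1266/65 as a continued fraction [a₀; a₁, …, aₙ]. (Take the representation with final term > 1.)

1266 = 19·65 + 31
65 = 2·31 + 3
31 = 10·3 + 1
3 = 3·1 + 0  (stop)
So 1266/65 = [19; 2, 10, 3].

[19; 2, 10, 3]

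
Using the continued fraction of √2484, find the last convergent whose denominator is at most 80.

√2484 = [49; 1, 5, 4, 5, 1, 98, …] (period length 6).
Convergents:
  p_0/q_0 = 49/1
  p_1/q_1 = 50/1
  p_2/q_2 = 299/6
  p_3/q_3 = 1246/25
  p_4/q_4 = 6529/131
q_3 = 25 ≤ 80 < 131 = q_4, so the answer is 1246/25.

1246/25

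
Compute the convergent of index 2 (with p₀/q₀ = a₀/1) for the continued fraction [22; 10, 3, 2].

685/31

Using pₖ = aₖpₖ₋₁ + pₖ₋₂, qₖ = aₖqₖ₋₁ + qₖ₋₂ (with p₋₁=1, p₋₂=0, q₋₁=0, q₋₂=1):
  k=0: a=22, p=22, q=1
  k=1: a=10, p=221, q=10
  k=2: a=3, p=685, q=31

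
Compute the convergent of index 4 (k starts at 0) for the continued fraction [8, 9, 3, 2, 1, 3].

Using pₖ = aₖpₖ₋₁ + pₖ₋₂, qₖ = aₖqₖ₋₁ + qₖ₋₂ (with p₋₁=1, p₋₂=0, q₋₁=0, q₋₂=1):
  k=0: a=8, p=8, q=1
  k=1: a=9, p=73, q=9
  k=2: a=3, p=227, q=28
  k=3: a=2, p=527, q=65
  k=4: a=1, p=754, q=93

754/93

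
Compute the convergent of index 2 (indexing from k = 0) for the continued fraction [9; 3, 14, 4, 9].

401/43

Using pₖ = aₖpₖ₋₁ + pₖ₋₂, qₖ = aₖqₖ₋₁ + qₖ₋₂ (with p₋₁=1, p₋₂=0, q₋₁=0, q₋₂=1):
  k=0: a=9, p=9, q=1
  k=1: a=3, p=28, q=3
  k=2: a=14, p=401, q=43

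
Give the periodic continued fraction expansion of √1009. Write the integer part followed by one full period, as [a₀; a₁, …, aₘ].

[31; 1, 3, 3, 1, 62]

a₀ = ⌊√1009⌋ = 31.
With m₀=0, d₀=1 and mₖ₊₁ = dₖaₖ − mₖ, dₖ₊₁ = (n − mₖ₊₁²)/dₖ, aₖ₊₁ = ⌊(a₀+mₖ₊₁)/dₖ₊₁⌋:
  k=1: m=31, d=48, a=1
  k=2: m=17, d=15, a=3
  k=3: m=28, d=15, a=3
  k=4: m=17, d=48, a=1
  k=5: m=31, d=1, a=62
d=1 and a=2a₀=62 at k=5, so the next step gives (m, d) = (31, 48) again — its k=1 value — and the period has length 5.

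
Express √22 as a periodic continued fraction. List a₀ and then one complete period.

[4; 1, 2, 4, 2, 1, 8]

a₀ = ⌊√22⌋ = 4.
With m₀=0, d₀=1 and mₖ₊₁ = dₖaₖ − mₖ, dₖ₊₁ = (n − mₖ₊₁²)/dₖ, aₖ₊₁ = ⌊(a₀+mₖ₊₁)/dₖ₊₁⌋:
  k=1: m=4, d=6, a=1
  k=2: m=2, d=3, a=2
  k=3: m=4, d=2, a=4
  k=4: m=4, d=3, a=2
  k=5: m=2, d=6, a=1
  k=6: m=4, d=1, a=8
d=1 and a=2a₀=8 at k=6, so the next step gives (m, d) = (4, 6) again — its k=1 value — and the period has length 6.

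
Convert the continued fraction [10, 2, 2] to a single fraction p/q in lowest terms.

Using pₖ = aₖpₖ₋₁ + pₖ₋₂ and qₖ = aₖqₖ₋₁ + qₖ₋₂:
  k=0: a=10, p=10, q=1
  k=1: a=2, p=21, q=2
  k=2: a=2, p=52, q=5

52/5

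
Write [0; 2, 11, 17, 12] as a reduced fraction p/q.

Fold from the inside: start with 12/1.
  17 + 1/12 = 205/12
  11 + 12/205 = 2267/205
  2 + 205/2267 = 4739/2267
  0 + 2267/4739 = 2267/4739

2267/4739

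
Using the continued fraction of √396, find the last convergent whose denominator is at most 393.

7741/389

√396 = [19; 1, 8, 1, 38, …] (period length 4).
Convergents:
  p_0/q_0 = 19/1
  p_1/q_1 = 20/1
  p_2/q_2 = 179/9
  p_3/q_3 = 199/10
  p_4/q_4 = 7741/389
  p_5/q_5 = 7940/399
q_4 = 389 ≤ 393 < 399 = q_5, so the answer is 7741/389.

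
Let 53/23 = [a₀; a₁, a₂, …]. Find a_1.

3

53 = 2·23 + 7   →  a_0 = 2
23 = 3·7 + 2   →  a_1 = 3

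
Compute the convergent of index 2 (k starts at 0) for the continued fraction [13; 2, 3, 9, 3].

94/7

Using pₖ = aₖpₖ₋₁ + pₖ₋₂, qₖ = aₖqₖ₋₁ + qₖ₋₂ (with p₋₁=1, p₋₂=0, q₋₁=0, q₋₂=1):
  k=0: a=13, p=13, q=1
  k=1: a=2, p=27, q=2
  k=2: a=3, p=94, q=7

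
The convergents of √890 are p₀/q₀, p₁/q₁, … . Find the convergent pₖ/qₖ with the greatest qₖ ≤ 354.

10531/353

√890 = [29; 1, 4, 1, 58, …] (period length 4).
Convergents:
  p_0/q_0 = 29/1
  p_1/q_1 = 30/1
  p_2/q_2 = 149/5
  p_3/q_3 = 179/6
  p_4/q_4 = 10531/353
  p_5/q_5 = 10710/359
q_4 = 353 ≤ 354 < 359 = q_5, so the answer is 10531/353.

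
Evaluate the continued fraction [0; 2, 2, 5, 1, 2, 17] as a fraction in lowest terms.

Using pₖ = aₖpₖ₋₁ + pₖ₋₂ and qₖ = aₖqₖ₋₁ + qₖ₋₂:
  k=0: a=0, p=0, q=1
  k=1: a=2, p=1, q=2
  k=2: a=2, p=2, q=5
  k=3: a=5, p=11, q=27
  k=4: a=1, p=13, q=32
  k=5: a=2, p=37, q=91
  k=6: a=17, p=642, q=1579

642/1579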